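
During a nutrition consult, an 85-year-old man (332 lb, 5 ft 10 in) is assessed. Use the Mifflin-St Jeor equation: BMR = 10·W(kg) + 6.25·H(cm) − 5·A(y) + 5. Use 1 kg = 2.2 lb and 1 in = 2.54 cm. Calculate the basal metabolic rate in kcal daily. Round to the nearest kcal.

2200 kcal daily

Convert to metric: weight = 332 ÷ 2.2 = 150.9091 kg; height = (5×12 + 10) × 2.54 = 70 × 2.54 = 177.8 cm.
Mifflin-St Jeor (male): BMR = 10(150.9091) + 6.25(177.8) − 5(85) + 5 = 1509.0909 + 1111.25 − 425 + 5 = 2200.3409 kcal/day.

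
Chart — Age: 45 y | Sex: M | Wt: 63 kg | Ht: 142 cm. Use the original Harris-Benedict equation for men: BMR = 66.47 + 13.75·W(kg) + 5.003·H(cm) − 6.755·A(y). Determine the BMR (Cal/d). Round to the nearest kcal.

Harris-Benedict: BMR = 66.47 + 13.75(63) + 5.003(142) − 6.755(45) = 1339.171 kcal/day.

1339 Cal/d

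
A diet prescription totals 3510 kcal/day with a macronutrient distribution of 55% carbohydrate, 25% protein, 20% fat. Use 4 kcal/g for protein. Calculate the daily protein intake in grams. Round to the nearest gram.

219 g/day

Protein energy = 25% × 3510 = 877.5 kcal.
At 4 kcal/g: 877.5 ÷ 4 = 219.375 g.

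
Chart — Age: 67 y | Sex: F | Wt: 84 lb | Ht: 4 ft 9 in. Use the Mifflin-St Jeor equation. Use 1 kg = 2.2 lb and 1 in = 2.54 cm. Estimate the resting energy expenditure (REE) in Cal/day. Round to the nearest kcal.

791 Cal/day

Convert to metric: weight = 84 ÷ 2.2 = 38.1818 kg; height = (4×12 + 9) × 2.54 = 57 × 2.54 = 144.78 cm.
Mifflin-St Jeor (female): BMR = 10(38.1818) + 6.25(144.78) − 5(67) − 161 = 381.8182 + 904.875 − 335 − 161 = 790.6932 kcal/day.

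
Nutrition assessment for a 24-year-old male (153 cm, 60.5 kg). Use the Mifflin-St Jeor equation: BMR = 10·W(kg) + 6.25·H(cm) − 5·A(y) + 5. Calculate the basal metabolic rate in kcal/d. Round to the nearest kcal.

1446 kcal/d

Mifflin-St Jeor (male): BMR = 10(60.5) + 6.25(153) − 5(24) + 5 = 605 + 956.25 − 120 + 5 = 1446.25 kcal/day.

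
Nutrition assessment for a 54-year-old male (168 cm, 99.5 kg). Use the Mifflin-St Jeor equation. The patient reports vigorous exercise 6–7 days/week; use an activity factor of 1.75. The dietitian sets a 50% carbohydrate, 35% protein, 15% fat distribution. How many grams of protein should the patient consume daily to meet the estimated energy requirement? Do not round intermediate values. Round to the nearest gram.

273 g/day

Mifflin-St Jeor (male): BMR = 10(99.5) + 6.25(168) − 5(54) + 5 = 995 + 1050 − 270 + 5 = 1780 kcal/day.
TEE = 1780 × 1.75 = 3115 kcal/day.
Protein energy = 35% × 3115 = 1090.25 kcal.
Protein = 1090.25 ÷ 4 kcal/g = 272.5625 g.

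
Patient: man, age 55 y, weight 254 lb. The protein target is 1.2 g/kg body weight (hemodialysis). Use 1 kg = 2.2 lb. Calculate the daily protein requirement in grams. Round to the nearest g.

Weight in kg = 254 ÷ 2.2 = 115.4545 kg.
Protein = 1.2 g/kg × 115.4545 kg = 138.5455 g/day.

139 g/day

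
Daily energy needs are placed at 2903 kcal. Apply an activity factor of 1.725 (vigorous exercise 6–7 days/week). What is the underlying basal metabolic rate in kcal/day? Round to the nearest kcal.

BMR = TEE ÷ activity factor = 2903 ÷ 1.725 = 1682.8986 kcal/day.

1683 kcal/day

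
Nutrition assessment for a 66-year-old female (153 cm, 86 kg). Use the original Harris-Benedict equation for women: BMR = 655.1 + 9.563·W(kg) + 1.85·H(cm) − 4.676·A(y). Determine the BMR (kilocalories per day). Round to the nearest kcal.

1452 kilocalories per day

Harris-Benedict: BMR = 655.1 + 9.563(86) + 1.85(153) − 4.676(66) = 1451.952 kcal/day.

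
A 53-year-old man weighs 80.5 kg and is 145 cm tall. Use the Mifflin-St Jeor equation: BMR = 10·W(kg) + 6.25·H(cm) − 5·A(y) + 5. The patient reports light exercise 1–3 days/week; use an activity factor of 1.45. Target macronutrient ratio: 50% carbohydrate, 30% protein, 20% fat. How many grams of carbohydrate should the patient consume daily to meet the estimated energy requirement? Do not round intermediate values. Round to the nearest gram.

Mifflin-St Jeor (male): BMR = 10(80.5) + 6.25(145) − 5(53) + 5 = 805 + 906.25 − 265 + 5 = 1451.25 kcal/day.
TEE = 1451.25 × 1.45 = 2104.3125 kcal/day.
Carbohydrate energy = 50% × 2104.3125 = 1052.1563 kcal.
Carbohydrate = 1052.1563 ÷ 4 kcal/g = 263.0391 g.

263 g/day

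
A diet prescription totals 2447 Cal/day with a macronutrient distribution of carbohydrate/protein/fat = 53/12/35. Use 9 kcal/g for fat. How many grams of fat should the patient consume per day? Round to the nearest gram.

Fat energy = 35% × 2447 = 856.45 kcal.
At 9 kcal/g: 856.45 ÷ 9 = 95.1611 g.

95 g/day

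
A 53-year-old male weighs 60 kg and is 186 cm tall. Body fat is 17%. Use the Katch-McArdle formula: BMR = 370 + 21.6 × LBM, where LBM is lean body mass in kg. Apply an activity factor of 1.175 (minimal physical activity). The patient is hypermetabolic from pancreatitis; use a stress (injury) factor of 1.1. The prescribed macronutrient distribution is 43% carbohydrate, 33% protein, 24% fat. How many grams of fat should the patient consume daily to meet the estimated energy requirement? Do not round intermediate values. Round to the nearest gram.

LBM = 60 × (1 − 0.17) = 49.8 kg. Katch-McArdle: BMR = 370 + 21.6 × 49.8 = 1445.68 kcal/day.
TEE = 1445.68 × 1.175 = 1698.674 kcal/day.
With stress factor 1.1: 1698.674 × 1.1 = 1868.5414 kcal/day.
Fat energy = 24% × 1868.5414 = 448.4499 kcal.
Fat = 448.4499 ÷ 9 kcal/g = 49.8278 g.

50 g/day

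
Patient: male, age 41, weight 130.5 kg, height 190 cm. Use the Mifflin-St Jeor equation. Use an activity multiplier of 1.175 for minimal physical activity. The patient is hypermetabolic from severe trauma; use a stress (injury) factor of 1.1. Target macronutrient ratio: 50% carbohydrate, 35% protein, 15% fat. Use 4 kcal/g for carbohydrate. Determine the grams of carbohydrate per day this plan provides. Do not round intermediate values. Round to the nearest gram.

370 g/day

Mifflin-St Jeor (male): BMR = 10(130.5) + 6.25(190) − 5(41) + 5 = 1305 + 1187.5 − 205 + 5 = 2292.5 kcal/day.
TEE = 2292.5 × 1.175 = 2693.6875 kcal/day.
With stress factor 1.1: 2693.6875 × 1.1 = 2963.0563 kcal/day.
Carbohydrate energy = 50% × 2963.0563 = 1481.5281 kcal.
Carbohydrate = 1481.5281 ÷ 4 kcal/g = 370.382 g.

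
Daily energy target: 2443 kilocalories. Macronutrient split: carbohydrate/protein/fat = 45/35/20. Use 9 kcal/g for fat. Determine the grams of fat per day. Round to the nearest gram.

54 g/day

Fat energy = 20% × 2443 = 488.6 kcal.
At 9 kcal/g: 488.6 ÷ 9 = 54.2889 g.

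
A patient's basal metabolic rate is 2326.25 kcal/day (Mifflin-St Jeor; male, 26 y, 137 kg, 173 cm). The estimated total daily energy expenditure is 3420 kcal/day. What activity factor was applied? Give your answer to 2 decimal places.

1.47

Activity factor = TEE ÷ BMR = 3420 ÷ 2326.25 = 1.47.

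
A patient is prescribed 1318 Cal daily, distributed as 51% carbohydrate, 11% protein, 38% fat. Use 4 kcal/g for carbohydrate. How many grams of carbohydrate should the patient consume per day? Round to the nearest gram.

Carbohydrate energy = 51% × 1318 = 672.18 kcal.
At 4 kcal/g: 672.18 ÷ 4 = 168.045 g.

168 g/day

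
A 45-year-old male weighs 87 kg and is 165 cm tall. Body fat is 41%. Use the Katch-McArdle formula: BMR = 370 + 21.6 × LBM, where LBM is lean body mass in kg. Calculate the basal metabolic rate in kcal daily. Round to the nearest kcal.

1479 kcal daily

LBM = 87 × (1 − 0.41) = 51.33 kg. Katch-McArdle: BMR = 370 + 21.6 × 51.33 = 1478.728 kcal/day.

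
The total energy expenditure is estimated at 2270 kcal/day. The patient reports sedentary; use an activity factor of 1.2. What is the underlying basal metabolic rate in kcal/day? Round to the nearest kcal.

1892 kcal/day

BMR = TEE ÷ activity factor = 2270 ÷ 1.2 = 1891.6667 kcal/day.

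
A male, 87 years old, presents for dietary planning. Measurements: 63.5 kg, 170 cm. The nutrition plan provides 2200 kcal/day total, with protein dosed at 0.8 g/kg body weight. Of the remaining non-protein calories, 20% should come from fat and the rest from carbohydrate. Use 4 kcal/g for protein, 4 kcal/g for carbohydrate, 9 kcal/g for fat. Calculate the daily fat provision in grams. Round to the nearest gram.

44 g/day

Protein = 0.8 × 63.5 = 50.8 g → 50.8 × 4 = 203.2 kcal.
Non-protein calories = 2200 − 203.2 = 1996.8 kcal.
Fat: 20% × 1996.8 = 399.36 kcal; carbohydrate: 1597.44 kcal.
Fat: 399.36 kcal ÷ 9 kcal/g = 44.3733 g.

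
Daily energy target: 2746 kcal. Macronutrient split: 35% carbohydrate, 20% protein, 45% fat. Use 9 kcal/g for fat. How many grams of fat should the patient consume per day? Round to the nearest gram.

Fat energy = 45% × 2746 = 1235.7 kcal.
At 9 kcal/g: 1235.7 ÷ 9 = 137.3 g.

137 g/day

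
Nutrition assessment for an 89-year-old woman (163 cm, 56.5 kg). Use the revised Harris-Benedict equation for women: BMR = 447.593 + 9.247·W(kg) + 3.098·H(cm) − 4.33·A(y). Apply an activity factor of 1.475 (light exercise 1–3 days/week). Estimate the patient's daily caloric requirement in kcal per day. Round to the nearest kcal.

Harris-Benedict: BMR = 447.593 + 9.247(56.5) + 3.098(163) − 4.33(89) = 1089.6525 kcal/day.
TEE = BMR × activity factor = 1089.6525 × 1.475 = 1607.2374 kcal/day.

1607 kcal per day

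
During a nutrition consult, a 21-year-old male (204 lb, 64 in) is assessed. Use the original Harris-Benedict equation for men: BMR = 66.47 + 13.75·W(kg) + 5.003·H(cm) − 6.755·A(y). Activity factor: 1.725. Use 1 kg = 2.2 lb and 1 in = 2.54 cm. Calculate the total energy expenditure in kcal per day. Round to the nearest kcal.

3472 kcal per day

Convert to metric: weight = 204 ÷ 2.2 = 92.7273 kg; height = 64 × 2.54 = 162.56 cm.
Harris-Benedict: BMR = 66.47 + 13.75(92.7273) + 5.003(162.56) − 6.755(21) = 2012.9027 kcal/day.
TEE = BMR × activity factor = 2012.9027 × 1.725 = 3472.2571 kcal/day.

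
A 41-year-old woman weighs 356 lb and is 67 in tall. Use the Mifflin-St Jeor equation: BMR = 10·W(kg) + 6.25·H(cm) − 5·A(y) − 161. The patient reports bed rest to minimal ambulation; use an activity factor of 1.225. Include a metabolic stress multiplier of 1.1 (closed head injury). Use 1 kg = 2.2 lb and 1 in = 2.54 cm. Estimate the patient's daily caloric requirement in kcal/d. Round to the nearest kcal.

Convert to metric: weight = 356 ÷ 2.2 = 161.8182 kg; height = 67 × 2.54 = 170.18 cm.
Mifflin-St Jeor (female): BMR = 10(161.8182) + 6.25(170.18) − 5(41) − 161 = 1618.1818 + 1063.625 − 205 − 161 = 2315.8068 kcal/day.
TEE = BMR × activity factor = 2315.8068 × 1.225 = 2836.8634 kcal/day.
Apply stress factor: 2836.8634 × 1.1 = 3120.5497 kcal/day.

3121 kcal/d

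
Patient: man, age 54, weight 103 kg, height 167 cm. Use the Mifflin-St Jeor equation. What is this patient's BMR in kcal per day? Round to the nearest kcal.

Mifflin-St Jeor (male): BMR = 10(103) + 6.25(167) − 5(54) + 5 = 1030 + 1043.75 − 270 + 5 = 1808.75 kcal/day.

1809 kcal per day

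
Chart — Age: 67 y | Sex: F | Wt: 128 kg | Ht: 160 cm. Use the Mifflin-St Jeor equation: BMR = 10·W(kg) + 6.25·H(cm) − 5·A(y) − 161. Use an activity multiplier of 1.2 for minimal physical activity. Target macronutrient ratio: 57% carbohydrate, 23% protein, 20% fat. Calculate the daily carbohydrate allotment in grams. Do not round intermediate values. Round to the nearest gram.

Mifflin-St Jeor (female): BMR = 10(128) + 6.25(160) − 5(67) − 161 = 1280 + 1000 − 335 − 161 = 1784 kcal/day.
TEE = 1784 × 1.2 = 2140.8 kcal/day.
Carbohydrate energy = 57% × 2140.8 = 1220.256 kcal.
Carbohydrate = 1220.256 ÷ 4 kcal/g = 305.064 g.

305 g/day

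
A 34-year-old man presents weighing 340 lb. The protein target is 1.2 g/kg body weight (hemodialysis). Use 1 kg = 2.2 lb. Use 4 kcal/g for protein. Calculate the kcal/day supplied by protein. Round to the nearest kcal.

Weight in kg = 340 ÷ 2.2 = 154.5455 kg.
Protein = 1.2 g/kg × 154.5455 kg = 185.4545 g/day.
Protein energy = 185.4545 g × 4 kcal/g = 741.8182 kcal/day.

742 kcal/day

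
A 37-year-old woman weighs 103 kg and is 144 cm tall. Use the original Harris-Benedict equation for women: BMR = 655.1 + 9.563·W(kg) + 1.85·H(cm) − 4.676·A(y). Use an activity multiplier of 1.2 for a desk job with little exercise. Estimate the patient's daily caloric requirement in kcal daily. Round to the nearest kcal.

Harris-Benedict: BMR = 655.1 + 9.563(103) + 1.85(144) − 4.676(37) = 1733.477 kcal/day.
TEE = BMR × activity factor = 1733.477 × 1.2 = 2080.1724 kcal/day.

2080 kcal daily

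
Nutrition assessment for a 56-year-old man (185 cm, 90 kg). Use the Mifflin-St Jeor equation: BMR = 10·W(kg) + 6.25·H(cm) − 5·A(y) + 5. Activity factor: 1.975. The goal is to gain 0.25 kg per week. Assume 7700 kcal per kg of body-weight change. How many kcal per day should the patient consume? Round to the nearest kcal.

Mifflin-St Jeor (male): BMR = 10(90) + 6.25(185) − 5(56) + 5 = 900 + 1156.25 − 280 + 5 = 1781.25 kcal/day.
TEE = 1781.25 × 1.975 = 3517.9688 kcal/day.
Required daily surplus = 0.25 × 7700 ÷ 7 = 275 kcal/day.
Target intake = 3517.9688 + 275 = 3792.9688 kcal/day.

3793 kcal per day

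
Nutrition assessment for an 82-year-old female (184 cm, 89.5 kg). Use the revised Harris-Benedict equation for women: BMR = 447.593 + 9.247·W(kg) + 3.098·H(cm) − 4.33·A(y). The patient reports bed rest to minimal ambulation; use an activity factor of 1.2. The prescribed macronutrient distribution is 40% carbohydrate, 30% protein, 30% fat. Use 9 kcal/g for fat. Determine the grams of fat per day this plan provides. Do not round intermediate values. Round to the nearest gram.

60 g/day

Harris-Benedict: BMR = 447.593 + 9.247(89.5) + 3.098(184) − 4.33(82) = 1490.1715 kcal/day.
TEE = 1490.1715 × 1.2 = 1788.2058 kcal/day.
Fat energy = 30% × 1788.2058 = 536.4617 kcal.
Fat = 536.4617 ÷ 9 kcal/g = 59.6069 g.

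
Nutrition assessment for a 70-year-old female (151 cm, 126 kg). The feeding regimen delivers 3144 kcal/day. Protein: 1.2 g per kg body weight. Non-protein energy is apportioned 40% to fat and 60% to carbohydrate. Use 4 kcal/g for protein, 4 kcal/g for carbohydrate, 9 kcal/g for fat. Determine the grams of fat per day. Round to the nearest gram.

Protein = 1.2 × 126 = 151.2 g → 151.2 × 4 = 604.8 kcal.
Non-protein calories = 3144 − 604.8 = 2539.2 kcal.
Fat: 40% × 2539.2 = 1015.68 kcal; carbohydrate: 1523.52 kcal.
Fat: 1015.68 kcal ÷ 9 kcal/g = 112.8533 g.

113 g/day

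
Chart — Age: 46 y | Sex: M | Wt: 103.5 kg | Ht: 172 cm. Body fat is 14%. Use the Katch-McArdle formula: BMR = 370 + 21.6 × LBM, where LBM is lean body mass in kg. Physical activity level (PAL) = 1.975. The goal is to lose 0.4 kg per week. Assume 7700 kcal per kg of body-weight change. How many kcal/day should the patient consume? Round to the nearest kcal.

LBM = 103.5 × (1 − 0.14) = 89.01 kg. Katch-McArdle: BMR = 370 + 21.6 × 89.01 = 2292.616 kcal/day.
TEE = 2292.616 × 1.975 = 4527.9166 kcal/day.
Required daily deficit = 0.4 × 7700 ÷ 7 = 440 kcal/day.
Target intake = 4527.9166 − 440 = 4087.9166 kcal/day.

4088 kcal/day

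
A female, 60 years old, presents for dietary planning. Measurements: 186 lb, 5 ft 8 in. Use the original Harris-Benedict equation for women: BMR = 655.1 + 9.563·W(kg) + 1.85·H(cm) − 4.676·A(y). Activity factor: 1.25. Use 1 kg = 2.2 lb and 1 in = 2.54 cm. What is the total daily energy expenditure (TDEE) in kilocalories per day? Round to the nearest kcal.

1878 kilocalories per day

Convert to metric: weight = 186 ÷ 2.2 = 84.5455 kg; height = (5×12 + 8) × 2.54 = 68 × 2.54 = 172.72 cm.
Harris-Benedict: BMR = 655.1 + 9.563(84.5455) + 1.85(172.72) − 4.676(60) = 1502.5802 kcal/day.
TEE = BMR × activity factor = 1502.5802 × 1.25 = 1878.2252 kcal/day.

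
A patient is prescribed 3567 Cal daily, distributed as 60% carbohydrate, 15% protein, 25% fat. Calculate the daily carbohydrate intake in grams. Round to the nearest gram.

Carbohydrate energy = 60% × 3567 = 2140.2 kcal.
At 4 kcal/g: 2140.2 ÷ 4 = 535.05 g.

535 g/day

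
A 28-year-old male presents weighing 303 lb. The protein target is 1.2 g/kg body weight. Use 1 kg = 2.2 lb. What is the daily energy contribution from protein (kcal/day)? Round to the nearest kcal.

661 kcal/day

Weight in kg = 303 ÷ 2.2 = 137.7273 kg.
Protein = 1.2 g/kg × 137.7273 kg = 165.2727 g/day.
Protein energy = 165.2727 g × 4 kcal/g = 661.0909 kcal/day.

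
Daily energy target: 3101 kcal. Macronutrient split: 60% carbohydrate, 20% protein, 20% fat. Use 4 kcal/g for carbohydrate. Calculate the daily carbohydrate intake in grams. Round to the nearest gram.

Carbohydrate energy = 60% × 3101 = 1860.6 kcal.
At 4 kcal/g: 1860.6 ÷ 4 = 465.15 g.

465 g/day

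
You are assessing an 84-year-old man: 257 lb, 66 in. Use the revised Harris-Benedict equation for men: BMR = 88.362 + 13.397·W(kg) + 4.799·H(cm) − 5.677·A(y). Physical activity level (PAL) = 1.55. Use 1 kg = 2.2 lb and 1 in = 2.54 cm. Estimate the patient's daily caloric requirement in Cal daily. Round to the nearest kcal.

Convert to metric: weight = 257 ÷ 2.2 = 116.8182 kg; height = 66 × 2.54 = 167.64 cm.
Harris-Benedict: BMR = 88.362 + 13.397(116.8182) + 4.799(167.64) − 5.677(84) = 1981.0115 kcal/day.
TEE = BMR × activity factor = 1981.0115 × 1.55 = 3070.5679 kcal/day.

3071 Cal daily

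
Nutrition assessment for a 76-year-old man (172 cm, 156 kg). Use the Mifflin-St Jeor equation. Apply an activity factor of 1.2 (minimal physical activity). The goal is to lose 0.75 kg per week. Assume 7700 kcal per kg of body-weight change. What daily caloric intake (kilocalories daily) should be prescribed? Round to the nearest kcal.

Mifflin-St Jeor (male): BMR = 10(156) + 6.25(172) − 5(76) + 5 = 1560 + 1075 − 380 + 5 = 2260 kcal/day.
TEE = 2260 × 1.2 = 2712 kcal/day.
Required daily deficit = 0.75 × 7700 ÷ 7 = 825 kcal/day.
Target intake = 2712 − 825 = 1887 kcal/day.

1887 kilocalories daily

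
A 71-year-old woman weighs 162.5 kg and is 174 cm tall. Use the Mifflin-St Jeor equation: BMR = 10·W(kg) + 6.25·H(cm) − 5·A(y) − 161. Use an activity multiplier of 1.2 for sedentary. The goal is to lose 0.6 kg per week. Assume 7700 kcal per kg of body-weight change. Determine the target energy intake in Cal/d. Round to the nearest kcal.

Mifflin-St Jeor (female): BMR = 10(162.5) + 6.25(174) − 5(71) − 161 = 1625 + 1087.5 − 355 − 161 = 2196.5 kcal/day.
TEE = 2196.5 × 1.2 = 2635.8 kcal/day.
Required daily deficit = 0.6 × 7700 ÷ 7 = 660 kcal/day.
Target intake = 2635.8 − 660 = 1975.8 kcal/day.

1976 Cal/d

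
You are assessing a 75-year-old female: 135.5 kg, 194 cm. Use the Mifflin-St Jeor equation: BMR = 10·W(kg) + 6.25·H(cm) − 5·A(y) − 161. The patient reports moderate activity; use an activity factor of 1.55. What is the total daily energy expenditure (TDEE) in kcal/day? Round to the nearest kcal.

Mifflin-St Jeor (female): BMR = 10(135.5) + 6.25(194) − 5(75) − 161 = 1355 + 1212.5 − 375 − 161 = 2031.5 kcal/day.
TEE = BMR × activity factor = 2031.5 × 1.55 = 3148.825 kcal/day.

3149 kcal/day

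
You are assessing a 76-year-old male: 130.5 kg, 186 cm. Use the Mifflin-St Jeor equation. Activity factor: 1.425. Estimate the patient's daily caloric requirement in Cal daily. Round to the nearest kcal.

Mifflin-St Jeor (male): BMR = 10(130.5) + 6.25(186) − 5(76) + 5 = 1305 + 1162.5 − 380 + 5 = 2092.5 kcal/day.
TEE = BMR × activity factor = 2092.5 × 1.425 = 2981.8125 kcal/day.

2982 Cal daily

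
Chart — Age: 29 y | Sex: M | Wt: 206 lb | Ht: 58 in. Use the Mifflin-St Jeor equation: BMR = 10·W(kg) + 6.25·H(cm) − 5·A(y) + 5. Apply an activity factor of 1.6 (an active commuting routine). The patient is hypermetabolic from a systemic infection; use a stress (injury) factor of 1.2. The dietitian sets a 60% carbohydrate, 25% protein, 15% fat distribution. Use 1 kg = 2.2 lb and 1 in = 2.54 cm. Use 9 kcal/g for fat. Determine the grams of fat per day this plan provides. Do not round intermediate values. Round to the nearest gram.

55 g/day

Convert to metric: weight = 206 ÷ 2.2 = 93.6364 kg; height = 58 × 2.54 = 147.32 cm.
Mifflin-St Jeor (male): BMR = 10(93.6364) + 6.25(147.32) − 5(29) + 5 = 936.3636 + 920.75 − 145 + 5 = 1717.1136 kcal/day.
TEE = 1717.1136 × 1.6 = 2747.3818 kcal/day.
With stress factor 1.2: 2747.3818 × 1.2 = 3296.8582 kcal/day.
Fat energy = 15% × 3296.8582 = 494.5287 kcal.
Fat = 494.5287 ÷ 9 kcal/g = 54.9476 g.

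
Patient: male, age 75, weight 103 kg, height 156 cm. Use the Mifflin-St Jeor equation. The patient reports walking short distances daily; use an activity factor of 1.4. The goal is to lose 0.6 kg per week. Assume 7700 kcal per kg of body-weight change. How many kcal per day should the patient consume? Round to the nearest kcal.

Mifflin-St Jeor (male): BMR = 10(103) + 6.25(156) − 5(75) + 5 = 1030 + 975 − 375 + 5 = 1635 kcal/day.
TEE = 1635 × 1.4 = 2289 kcal/day.
Required daily deficit = 0.6 × 7700 ÷ 7 = 660 kcal/day.
Target intake = 2289 − 660 = 1629 kcal/day.

1629 kcal per day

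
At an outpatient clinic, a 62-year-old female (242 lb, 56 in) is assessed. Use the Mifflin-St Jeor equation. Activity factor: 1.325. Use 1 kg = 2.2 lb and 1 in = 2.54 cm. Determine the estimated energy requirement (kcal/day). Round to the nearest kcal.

2011 kcal/day

Convert to metric: weight = 242 ÷ 2.2 = 110 kg; height = 56 × 2.54 = 142.24 cm.
Mifflin-St Jeor (female): BMR = 10(110) + 6.25(142.24) − 5(62) − 161 = 1100 + 889 − 310 − 161 = 1518 kcal/day.
TEE = BMR × activity factor = 1518 × 1.325 = 2011.35 kcal/day.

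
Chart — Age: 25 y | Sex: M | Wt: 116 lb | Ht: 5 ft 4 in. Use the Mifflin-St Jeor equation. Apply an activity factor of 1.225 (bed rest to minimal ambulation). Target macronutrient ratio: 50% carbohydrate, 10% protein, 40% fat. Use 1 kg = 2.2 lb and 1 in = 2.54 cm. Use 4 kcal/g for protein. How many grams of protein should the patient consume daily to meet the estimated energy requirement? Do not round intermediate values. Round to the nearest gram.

44 g/day

Convert to metric: weight = 116 ÷ 2.2 = 52.7273 kg; height = (5×12 + 4) × 2.54 = 64 × 2.54 = 162.56 cm.
Mifflin-St Jeor (male): BMR = 10(52.7273) + 6.25(162.56) − 5(25) + 5 = 527.2727 + 1016 − 125 + 5 = 1423.2727 kcal/day.
TEE = 1423.2727 × 1.225 = 1743.5091 kcal/day.
Protein energy = 10% × 1743.5091 = 174.3509 kcal.
Protein = 174.3509 ÷ 4 kcal/g = 43.5877 g.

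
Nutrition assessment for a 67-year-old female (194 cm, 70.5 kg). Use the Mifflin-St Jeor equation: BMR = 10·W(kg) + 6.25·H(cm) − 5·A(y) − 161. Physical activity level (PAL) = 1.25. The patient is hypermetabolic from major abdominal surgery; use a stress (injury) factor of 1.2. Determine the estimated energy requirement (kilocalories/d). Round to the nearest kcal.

2132 kilocalories/d

Mifflin-St Jeor (female): BMR = 10(70.5) + 6.25(194) − 5(67) − 161 = 705 + 1212.5 − 335 − 161 = 1421.5 kcal/day.
TEE = BMR × activity factor = 1421.5 × 1.25 = 1776.875 kcal/day.
Apply stress factor: 1776.875 × 1.2 = 2132.25 kcal/day.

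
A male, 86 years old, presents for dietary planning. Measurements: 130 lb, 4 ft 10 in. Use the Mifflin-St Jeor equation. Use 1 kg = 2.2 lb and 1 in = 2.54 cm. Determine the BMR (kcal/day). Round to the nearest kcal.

1087 kcal/day

Convert to metric: weight = 130 ÷ 2.2 = 59.0909 kg; height = (4×12 + 10) × 2.54 = 58 × 2.54 = 147.32 cm.
Mifflin-St Jeor (male): BMR = 10(59.0909) + 6.25(147.32) − 5(86) + 5 = 590.9091 + 920.75 − 430 + 5 = 1086.6591 kcal/day.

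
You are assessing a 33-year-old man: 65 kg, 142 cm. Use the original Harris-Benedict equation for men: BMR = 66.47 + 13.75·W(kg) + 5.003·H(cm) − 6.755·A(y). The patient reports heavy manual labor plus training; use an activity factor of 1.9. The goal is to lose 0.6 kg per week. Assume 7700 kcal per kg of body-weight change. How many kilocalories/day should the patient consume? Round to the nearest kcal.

2091 kilocalories/day

Harris-Benedict: BMR = 66.47 + 13.75(65) + 5.003(142) − 6.755(33) = 1447.731 kcal/day.
TEE = 1447.731 × 1.9 = 2750.6889 kcal/day.
Required daily deficit = 0.6 × 7700 ÷ 7 = 660 kcal/day.
Target intake = 2750.6889 − 660 = 2090.6889 kcal/day.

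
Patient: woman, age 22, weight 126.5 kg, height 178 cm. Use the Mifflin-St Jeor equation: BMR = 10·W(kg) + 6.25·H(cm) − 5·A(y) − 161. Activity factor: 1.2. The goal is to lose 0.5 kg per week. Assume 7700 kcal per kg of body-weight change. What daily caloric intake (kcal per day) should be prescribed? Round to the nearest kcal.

1978 kcal per day

Mifflin-St Jeor (female): BMR = 10(126.5) + 6.25(178) − 5(22) − 161 = 1265 + 1112.5 − 110 − 161 = 2106.5 kcal/day.
TEE = 2106.5 × 1.2 = 2527.8 kcal/day.
Required daily deficit = 0.5 × 7700 ÷ 7 = 550 kcal/day.
Target intake = 2527.8 − 550 = 1977.8 kcal/day.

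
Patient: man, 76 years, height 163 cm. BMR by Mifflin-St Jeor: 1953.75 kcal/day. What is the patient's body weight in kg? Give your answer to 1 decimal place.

131.0 kg

1953.75 = 10·W + 6.25(163) − 5(76) + 5
10·W = 1953.75 − 643.75 = 1310, so W = 131 kg.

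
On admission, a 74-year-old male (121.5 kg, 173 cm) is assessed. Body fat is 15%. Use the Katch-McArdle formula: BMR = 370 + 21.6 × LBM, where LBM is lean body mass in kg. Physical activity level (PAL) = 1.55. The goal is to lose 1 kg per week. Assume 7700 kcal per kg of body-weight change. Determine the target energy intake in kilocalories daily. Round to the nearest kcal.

2931 kilocalories daily

LBM = 121.5 × (1 − 0.15) = 103.275 kg. Katch-McArdle: BMR = 370 + 21.6 × 103.275 = 2600.74 kcal/day.
TEE = 2600.74 × 1.55 = 4031.147 kcal/day.
Required daily deficit = 1 × 7700 ÷ 7 = 1100 kcal/day.
Target intake = 4031.147 − 1100 = 2931.147 kcal/day.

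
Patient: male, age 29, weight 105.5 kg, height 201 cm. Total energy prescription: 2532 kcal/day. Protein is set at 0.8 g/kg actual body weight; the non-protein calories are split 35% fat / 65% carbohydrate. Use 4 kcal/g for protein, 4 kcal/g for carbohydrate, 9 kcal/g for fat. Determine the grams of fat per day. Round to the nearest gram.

Protein = 0.8 × 105.5 = 84.4 g → 84.4 × 4 = 337.6 kcal.
Non-protein calories = 2532 − 337.6 = 2194.4 kcal.
Fat: 35% × 2194.4 = 768.04 kcal; carbohydrate: 1426.36 kcal.
Fat: 768.04 kcal ÷ 9 kcal/g = 85.3378 g.

85 g/day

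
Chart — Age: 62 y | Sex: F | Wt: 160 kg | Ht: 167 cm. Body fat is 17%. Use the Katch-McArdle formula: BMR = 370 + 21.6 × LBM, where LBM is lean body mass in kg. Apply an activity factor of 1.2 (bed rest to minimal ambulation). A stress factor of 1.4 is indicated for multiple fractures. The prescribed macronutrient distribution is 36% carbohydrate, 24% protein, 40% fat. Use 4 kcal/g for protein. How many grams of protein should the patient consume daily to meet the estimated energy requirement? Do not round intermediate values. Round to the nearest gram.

326 g/day

LBM = 160 × (1 − 0.17) = 132.8 kg. Katch-McArdle: BMR = 370 + 21.6 × 132.8 = 3238.48 kcal/day.
TEE = 3238.48 × 1.2 = 3886.176 kcal/day.
With stress factor 1.4: 3886.176 × 1.4 = 5440.6464 kcal/day.
Protein energy = 24% × 5440.6464 = 1305.7551 kcal.
Protein = 1305.7551 ÷ 4 kcal/g = 326.4388 g.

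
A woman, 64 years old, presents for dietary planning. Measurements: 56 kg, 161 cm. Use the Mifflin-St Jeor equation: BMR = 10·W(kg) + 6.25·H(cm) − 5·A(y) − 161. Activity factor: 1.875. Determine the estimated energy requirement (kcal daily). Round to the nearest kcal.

2035 kcal daily

Mifflin-St Jeor (female): BMR = 10(56) + 6.25(161) − 5(64) − 161 = 560 + 1006.25 − 320 − 161 = 1085.25 kcal/day.
TEE = BMR × activity factor = 1085.25 × 1.875 = 2034.8438 kcal/day.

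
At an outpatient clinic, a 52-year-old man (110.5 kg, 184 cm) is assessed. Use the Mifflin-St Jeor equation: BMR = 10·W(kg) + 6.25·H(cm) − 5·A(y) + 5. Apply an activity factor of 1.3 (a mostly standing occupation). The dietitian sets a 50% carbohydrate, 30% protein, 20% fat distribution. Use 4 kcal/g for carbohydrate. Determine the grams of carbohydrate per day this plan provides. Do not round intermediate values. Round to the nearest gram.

Mifflin-St Jeor (male): BMR = 10(110.5) + 6.25(184) − 5(52) + 5 = 1105 + 1150 − 260 + 5 = 2000 kcal/day.
TEE = 2000 × 1.3 = 2600 kcal/day.
Carbohydrate energy = 50% × 2600 = 1300 kcal.
Carbohydrate = 1300 ÷ 4 kcal/g = 325 g.

325 g/day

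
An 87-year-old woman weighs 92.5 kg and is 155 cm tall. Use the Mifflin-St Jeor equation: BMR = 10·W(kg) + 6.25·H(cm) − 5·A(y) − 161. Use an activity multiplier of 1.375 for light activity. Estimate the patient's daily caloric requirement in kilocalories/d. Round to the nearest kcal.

1784 kilocalories/d

Mifflin-St Jeor (female): BMR = 10(92.5) + 6.25(155) − 5(87) − 161 = 925 + 968.75 − 435 − 161 = 1297.75 kcal/day.
TEE = BMR × activity factor = 1297.75 × 1.375 = 1784.4063 kcal/day.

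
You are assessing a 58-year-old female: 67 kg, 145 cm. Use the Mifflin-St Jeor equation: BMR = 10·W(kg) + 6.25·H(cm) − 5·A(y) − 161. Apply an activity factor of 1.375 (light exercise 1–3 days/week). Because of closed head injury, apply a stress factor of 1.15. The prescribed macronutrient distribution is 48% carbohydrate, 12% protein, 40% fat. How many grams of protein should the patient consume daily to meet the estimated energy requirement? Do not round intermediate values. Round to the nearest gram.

Mifflin-St Jeor (female): BMR = 10(67) + 6.25(145) − 5(58) − 161 = 670 + 906.25 − 290 − 161 = 1125.25 kcal/day.
TEE = 1125.25 × 1.375 = 1547.2188 kcal/day.
With stress factor 1.15: 1547.2188 × 1.15 = 1779.3016 kcal/day.
Protein energy = 12% × 1779.3016 = 213.5162 kcal.
Protein = 213.5162 ÷ 4 kcal/g = 53.379 g.

53 g/day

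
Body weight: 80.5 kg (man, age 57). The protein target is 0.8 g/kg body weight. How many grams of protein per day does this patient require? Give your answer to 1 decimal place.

64.4 g/day

Protein = 0.8 g/kg × 80.5 kg = 64.4 g/day.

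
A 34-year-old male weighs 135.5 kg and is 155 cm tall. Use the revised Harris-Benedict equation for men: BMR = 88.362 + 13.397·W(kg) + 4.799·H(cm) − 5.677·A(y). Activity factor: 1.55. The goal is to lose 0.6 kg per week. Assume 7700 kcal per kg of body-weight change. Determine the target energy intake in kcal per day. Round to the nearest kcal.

3144 kcal per day

Harris-Benedict: BMR = 88.362 + 13.397(135.5) + 4.799(155) − 5.677(34) = 2454.4825 kcal/day.
TEE = 2454.4825 × 1.55 = 3804.4479 kcal/day.
Required daily deficit = 0.6 × 7700 ÷ 7 = 660 kcal/day.
Target intake = 3804.4479 − 660 = 3144.4479 kcal/day.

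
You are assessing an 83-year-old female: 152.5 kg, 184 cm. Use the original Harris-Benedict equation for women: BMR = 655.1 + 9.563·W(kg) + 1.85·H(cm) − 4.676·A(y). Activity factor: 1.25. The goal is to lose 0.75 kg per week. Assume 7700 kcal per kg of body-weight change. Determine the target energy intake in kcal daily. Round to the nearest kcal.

Harris-Benedict: BMR = 655.1 + 9.563(152.5) + 1.85(184) − 4.676(83) = 2065.7495 kcal/day.
TEE = 2065.7495 × 1.25 = 2582.1869 kcal/day.
Required daily deficit = 0.75 × 7700 ÷ 7 = 825 kcal/day.
Target intake = 2582.1869 − 825 = 1757.1869 kcal/day.

1757 kcal daily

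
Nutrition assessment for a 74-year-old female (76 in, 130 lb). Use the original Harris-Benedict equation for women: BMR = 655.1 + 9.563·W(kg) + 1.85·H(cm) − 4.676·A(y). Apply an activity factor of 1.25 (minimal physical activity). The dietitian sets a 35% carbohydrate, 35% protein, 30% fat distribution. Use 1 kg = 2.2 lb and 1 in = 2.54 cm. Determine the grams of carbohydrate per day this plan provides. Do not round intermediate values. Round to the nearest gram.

Convert to metric: weight = 130 ÷ 2.2 = 59.0909 kg; height = 76 × 2.54 = 193.04 cm.
Harris-Benedict: BMR = 655.1 + 9.563(59.0909) + 1.85(193.04) − 4.676(74) = 1231.2864 kcal/day.
TEE = 1231.2864 × 1.25 = 1539.108 kcal/day.
Carbohydrate energy = 35% × 1539.108 = 538.6878 kcal.
Carbohydrate = 538.6878 ÷ 4 kcal/g = 134.6719 g.

135 g/day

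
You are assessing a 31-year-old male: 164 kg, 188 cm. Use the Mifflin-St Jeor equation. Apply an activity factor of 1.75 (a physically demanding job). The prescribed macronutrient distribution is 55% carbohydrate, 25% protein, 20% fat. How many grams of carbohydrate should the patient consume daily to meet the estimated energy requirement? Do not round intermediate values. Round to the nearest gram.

Mifflin-St Jeor (male): BMR = 10(164) + 6.25(188) − 5(31) + 5 = 1640 + 1175 − 155 + 5 = 2665 kcal/day.
TEE = 2665 × 1.75 = 4663.75 kcal/day.
Carbohydrate energy = 55% × 4663.75 = 2565.0625 kcal.
Carbohydrate = 2565.0625 ÷ 4 kcal/g = 641.2656 g.

641 g/day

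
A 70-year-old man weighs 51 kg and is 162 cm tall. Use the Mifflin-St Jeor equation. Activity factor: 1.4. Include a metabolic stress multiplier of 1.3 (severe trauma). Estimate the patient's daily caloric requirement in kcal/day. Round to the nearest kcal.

Mifflin-St Jeor (male): BMR = 10(51) + 6.25(162) − 5(70) + 5 = 510 + 1012.5 − 350 + 5 = 1177.5 kcal/day.
TEE = BMR × activity factor = 1177.5 × 1.4 = 1648.5 kcal/day.
Apply stress factor: 1648.5 × 1.3 = 2143.05 kcal/day.

2143 kcal/day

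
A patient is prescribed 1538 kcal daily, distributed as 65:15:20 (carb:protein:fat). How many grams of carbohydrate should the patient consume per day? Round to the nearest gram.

250 g/day

Carbohydrate energy = 65% × 1538 = 999.7 kcal.
At 4 kcal/g: 999.7 ÷ 4 = 249.925 g.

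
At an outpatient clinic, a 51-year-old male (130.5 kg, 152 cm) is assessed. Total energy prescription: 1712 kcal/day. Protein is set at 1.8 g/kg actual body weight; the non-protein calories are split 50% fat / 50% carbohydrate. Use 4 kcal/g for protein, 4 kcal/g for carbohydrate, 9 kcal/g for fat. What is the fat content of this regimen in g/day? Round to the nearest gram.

43 g/day

Protein = 1.8 × 130.5 = 234.9 g → 234.9 × 4 = 939.6 kcal.
Non-protein calories = 1712 − 939.6 = 772.4 kcal.
Fat: 50% × 772.4 = 386.2 kcal; carbohydrate: 386.2 kcal.
Fat: 386.2 kcal ÷ 9 kcal/g = 42.9111 g.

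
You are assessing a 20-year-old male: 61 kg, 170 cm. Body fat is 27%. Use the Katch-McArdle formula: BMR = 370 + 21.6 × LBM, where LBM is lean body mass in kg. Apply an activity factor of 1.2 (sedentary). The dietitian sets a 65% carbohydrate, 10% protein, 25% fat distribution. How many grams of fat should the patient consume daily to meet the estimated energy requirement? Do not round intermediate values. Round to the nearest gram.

44 g/day

LBM = 61 × (1 − 0.27) = 44.53 kg. Katch-McArdle: BMR = 370 + 21.6 × 44.53 = 1331.848 kcal/day.
TEE = 1331.848 × 1.2 = 1598.2176 kcal/day.
Fat energy = 25% × 1598.2176 = 399.5544 kcal.
Fat = 399.5544 ÷ 9 kcal/g = 44.3949 g.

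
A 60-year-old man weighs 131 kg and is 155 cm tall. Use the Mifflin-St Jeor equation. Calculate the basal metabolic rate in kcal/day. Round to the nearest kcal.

1984 kcal/day

Mifflin-St Jeor (male): BMR = 10(131) + 6.25(155) − 5(60) + 5 = 1310 + 968.75 − 300 + 5 = 1983.75 kcal/day.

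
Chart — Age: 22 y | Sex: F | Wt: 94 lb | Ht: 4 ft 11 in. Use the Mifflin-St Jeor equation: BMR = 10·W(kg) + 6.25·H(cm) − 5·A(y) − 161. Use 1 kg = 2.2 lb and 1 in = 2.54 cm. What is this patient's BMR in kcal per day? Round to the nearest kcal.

1093 kcal per day

Convert to metric: weight = 94 ÷ 2.2 = 42.7273 kg; height = (4×12 + 11) × 2.54 = 59 × 2.54 = 149.86 cm.
Mifflin-St Jeor (female): BMR = 10(42.7273) + 6.25(149.86) − 5(22) − 161 = 427.2727 + 936.625 − 110 − 161 = 1092.8977 kcal/day.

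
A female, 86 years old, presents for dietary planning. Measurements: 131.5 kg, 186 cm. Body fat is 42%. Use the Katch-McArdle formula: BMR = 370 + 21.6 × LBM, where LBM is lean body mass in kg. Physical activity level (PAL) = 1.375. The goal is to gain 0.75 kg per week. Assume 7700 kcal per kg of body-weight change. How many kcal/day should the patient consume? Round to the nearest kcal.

3599 kcal/day

LBM = 131.5 × (1 − 0.42) = 76.27 kg. Katch-McArdle: BMR = 370 + 21.6 × 76.27 = 2017.432 kcal/day.
TEE = 2017.432 × 1.375 = 2773.969 kcal/day.
Required daily surplus = 0.75 × 7700 ÷ 7 = 825 kcal/day.
Target intake = 2773.969 + 825 = 3598.969 kcal/day.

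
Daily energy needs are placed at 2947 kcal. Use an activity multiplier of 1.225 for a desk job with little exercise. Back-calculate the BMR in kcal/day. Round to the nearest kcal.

2406 kcal/day

BMR = TEE ÷ activity factor = 2947 ÷ 1.225 = 2405.7143 kcal/day.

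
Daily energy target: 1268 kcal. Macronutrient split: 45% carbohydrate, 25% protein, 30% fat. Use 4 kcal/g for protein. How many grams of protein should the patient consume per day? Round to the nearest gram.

79 g/day

Protein energy = 25% × 1268 = 317 kcal.
At 4 kcal/g: 317 ÷ 4 = 79.25 g.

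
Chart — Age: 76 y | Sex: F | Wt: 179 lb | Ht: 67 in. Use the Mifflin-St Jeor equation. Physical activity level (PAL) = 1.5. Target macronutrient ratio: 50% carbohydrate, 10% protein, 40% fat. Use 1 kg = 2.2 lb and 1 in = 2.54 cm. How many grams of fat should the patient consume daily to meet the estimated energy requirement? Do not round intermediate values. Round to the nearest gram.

Convert to metric: weight = 179 ÷ 2.2 = 81.3636 kg; height = 67 × 2.54 = 170.18 cm.
Mifflin-St Jeor (female): BMR = 10(81.3636) + 6.25(170.18) − 5(76) − 161 = 813.6364 + 1063.625 − 380 − 161 = 1336.2614 kcal/day.
TEE = 1336.2614 × 1.5 = 2004.392 kcal/day.
Fat energy = 40% × 2004.392 = 801.7568 kcal.
Fat = 801.7568 ÷ 9 kcal/g = 89.0841 g.

89 g/day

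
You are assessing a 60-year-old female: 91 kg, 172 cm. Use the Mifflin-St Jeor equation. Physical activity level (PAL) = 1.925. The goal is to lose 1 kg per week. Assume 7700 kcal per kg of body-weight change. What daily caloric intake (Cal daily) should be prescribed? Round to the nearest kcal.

Mifflin-St Jeor (female): BMR = 10(91) + 6.25(172) − 5(60) − 161 = 910 + 1075 − 300 − 161 = 1524 kcal/day.
TEE = 1524 × 1.925 = 2933.7 kcal/day.
Required daily deficit = 1 × 7700 ÷ 7 = 1100 kcal/day.
Target intake = 2933.7 − 1100 = 1833.7 kcal/day.

1834 Cal daily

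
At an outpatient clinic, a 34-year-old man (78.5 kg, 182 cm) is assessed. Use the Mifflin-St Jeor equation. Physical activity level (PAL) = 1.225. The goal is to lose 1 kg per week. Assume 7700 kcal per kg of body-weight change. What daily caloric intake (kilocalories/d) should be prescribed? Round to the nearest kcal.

Mifflin-St Jeor (male): BMR = 10(78.5) + 6.25(182) − 5(34) + 5 = 785 + 1137.5 − 170 + 5 = 1757.5 kcal/day.
TEE = 1757.5 × 1.225 = 2152.9375 kcal/day.
Required daily deficit = 1 × 7700 ÷ 7 = 1100 kcal/day.
Target intake = 2152.9375 − 1100 = 1052.9375 kcal/day.

1053 kilocalories/d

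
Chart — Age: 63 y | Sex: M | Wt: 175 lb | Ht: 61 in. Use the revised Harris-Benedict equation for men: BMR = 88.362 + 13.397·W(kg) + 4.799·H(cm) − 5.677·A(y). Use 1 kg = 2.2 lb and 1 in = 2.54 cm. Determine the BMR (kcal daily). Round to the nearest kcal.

Convert to metric: weight = 175 ÷ 2.2 = 79.5455 kg; height = 61 × 2.54 = 154.94 cm.
Harris-Benedict: BMR = 88.362 + 13.397(79.5455) + 4.799(154.94) − 5.677(63) = 1539.9385 kcal/day.

1540 kcal daily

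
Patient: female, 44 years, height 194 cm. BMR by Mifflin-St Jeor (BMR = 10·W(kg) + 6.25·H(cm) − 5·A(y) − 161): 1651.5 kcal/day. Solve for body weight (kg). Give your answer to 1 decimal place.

82.0 kg

1651.5 = 10·W + 6.25(194) − 5(44) − 161
10·W = 1651.5 − 831.5 = 820, so W = 82 kg.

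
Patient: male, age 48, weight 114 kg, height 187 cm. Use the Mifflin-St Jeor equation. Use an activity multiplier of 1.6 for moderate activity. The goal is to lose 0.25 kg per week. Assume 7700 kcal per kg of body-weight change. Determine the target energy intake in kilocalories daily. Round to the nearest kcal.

Mifflin-St Jeor (male): BMR = 10(114) + 6.25(187) − 5(48) + 5 = 1140 + 1168.75 − 240 + 5 = 2073.75 kcal/day.
TEE = 2073.75 × 1.6 = 3318 kcal/day.
Required daily deficit = 0.25 × 7700 ÷ 7 = 275 kcal/day.
Target intake = 3318 − 275 = 3043 kcal/day.

3043 kilocalories daily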